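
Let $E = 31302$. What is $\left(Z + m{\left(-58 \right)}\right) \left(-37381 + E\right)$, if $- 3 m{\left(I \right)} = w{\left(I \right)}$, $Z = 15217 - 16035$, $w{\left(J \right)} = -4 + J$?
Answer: $\frac{14540968}{3} \approx 4.847 \cdot 10^{6}$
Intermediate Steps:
$Z = -818$ ($Z = 15217 - 16035 = -818$)
$m{\left(I \right)} = \frac{4}{3} - \frac{I}{3}$ ($m{\left(I \right)} = - \frac{-4 + I}{3} = \frac{4}{3} - \frac{I}{3}$)
$\left(Z + m{\left(-58 \right)}\right) \left(-37381 + E\right) = \left(-818 + \left(\frac{4}{3} - - \frac{58}{3}\right)\right) \left(-37381 + 31302\right) = \left(-818 + \left(\frac{4}{3} + \frac{58}{3}\right)\right) \left(-6079\right) = \left(-818 + \frac{62}{3}\right) \left(-6079\right) = \left(- \frac{2392}{3}\right) \left(-6079\right) = \frac{14540968}{3}$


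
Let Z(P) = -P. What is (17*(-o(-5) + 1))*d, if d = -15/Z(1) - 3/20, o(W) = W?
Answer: 15147/10 ≈ 1514.7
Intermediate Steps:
d = 297/20 (d = -15/((-1*1)) - 3/20 = -15/(-1) - 3*1/20 = -15*(-1) - 3/20 = 15 - 3/20 = 297/20 ≈ 14.850)
(17*(-o(-5) + 1))*d = (17*(-1*(-5) + 1))*(297/20) = (17*(5 + 1))*(297/20) = (17*6)*(297/20) = 102*(297/20) = 15147/10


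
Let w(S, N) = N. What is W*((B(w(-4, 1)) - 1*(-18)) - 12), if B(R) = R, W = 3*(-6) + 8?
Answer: -70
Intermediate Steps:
W = -10 (W = -18 + 8 = -10)
W*((B(w(-4, 1)) - 1*(-18)) - 12) = -10*((1 - 1*(-18)) - 12) = -10*((1 + 18) - 12) = -10*(19 - 12) = -10*7 = -70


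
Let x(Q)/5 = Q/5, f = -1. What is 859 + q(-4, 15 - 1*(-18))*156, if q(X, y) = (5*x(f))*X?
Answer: 3979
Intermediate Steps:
x(Q) = Q (x(Q) = 5*(Q/5) = Q)
q(X, y) = -5*X (q(X, y) = (5*(-1))*X = -5*X)
859 + q(-4, 15 - 1*(-18))*156 = 859 - 5*(-4)*156 = 859 + 20*156 = 859 + 3120 = 3979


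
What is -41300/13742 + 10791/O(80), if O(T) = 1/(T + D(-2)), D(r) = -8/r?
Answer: 6228156074/6871 ≈ 9.0644e+5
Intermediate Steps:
O(T) = 1/(4 + T) (O(T) = 1/(T - 8/(-2)) = 1/(T - 8*(-1/2)) = 1/(T + 4) = 1/(4 + T))
-41300/13742 + 10791/O(80) = -41300/13742 + 10791/(1/(4 + 80)) = -41300*1/13742 + 10791/(1/84) = -20650/6871 + 10791/(1/84) = -20650/6871 + 10791*84 = -20650/6871 + 906444 = 6228156074/6871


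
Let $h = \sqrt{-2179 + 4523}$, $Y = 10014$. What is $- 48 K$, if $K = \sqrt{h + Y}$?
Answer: $- 48 \sqrt{10014 + 2 \sqrt{586}} \approx -4815.0$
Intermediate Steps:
$h = 2 \sqrt{586}$ ($h = \sqrt{2344} = 2 \sqrt{586} \approx 48.415$)
$K = \sqrt{10014 + 2 \sqrt{586}}$ ($K = \sqrt{2 \sqrt{586} + 10014} = \sqrt{10014 + 2 \sqrt{586}} \approx 100.31$)
$- 48 K = - 48 \sqrt{10014 + 2 \sqrt{586}}$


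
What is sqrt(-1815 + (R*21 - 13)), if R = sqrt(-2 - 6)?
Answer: sqrt(-1828 + 42*I*sqrt(2)) ≈ 0.6945 + 42.761*I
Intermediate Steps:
R = 2*I*sqrt(2) (R = sqrt(-8) = 2*I*sqrt(2) ≈ 2.8284*I)
sqrt(-1815 + (R*21 - 13)) = sqrt(-1815 + ((2*I*sqrt(2))*21 - 13)) = sqrt(-1815 + (42*I*sqrt(2) - 13)) = sqrt(-1815 + (-13 + 42*I*sqrt(2))) = sqrt(-1828 + 42*I*sqrt(2))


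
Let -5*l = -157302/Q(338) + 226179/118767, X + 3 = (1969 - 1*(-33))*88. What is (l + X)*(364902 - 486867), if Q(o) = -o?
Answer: -143682989028864837/6690541 ≈ -2.1476e+10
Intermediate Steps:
X = 176173 (X = -3 + (1969 - 1*(-33))*88 = -3 + (1969 + 33)*88 = -3 + 2002*88 = -3 + 176176 = 176173)
l = -3126455856/33452705 (l = -(-157302/((-1*338)) + 226179/118767)/5 = -(-157302/(-338) + 226179*(1/118767))/5 = -(-157302*(-1/338) + 75393/39589)/5 = -(78651/169 + 75393/39589)/5 = -⅕*3126455856/6690541 = -3126455856/33452705 ≈ -93.459)
(l + X)*(364902 - 486867) = (-3126455856/33452705 + 176173)*(364902 - 486867) = (5890336942109/33452705)*(-121965) = -143682989028864837/6690541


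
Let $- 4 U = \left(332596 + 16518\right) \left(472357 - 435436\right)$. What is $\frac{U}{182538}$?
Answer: $- \frac{2148272999}{121692} \approx -17653.0$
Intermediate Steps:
$U = - \frac{6444818997}{2}$ ($U = - \frac{\left(332596 + 16518\right) \left(472357 - 435436\right)}{4} = - \frac{349114 \cdot 36921}{4} = \left(- \frac{1}{4}\right) 12889637994 = - \frac{6444818997}{2} \approx -3.2224 \cdot 10^{9}$)
$\frac{U}{182538} = - \frac{6444818997}{2 \cdot 182538} = \left(- \frac{6444818997}{2}\right) \frac{1}{182538} = - \frac{2148272999}{121692}$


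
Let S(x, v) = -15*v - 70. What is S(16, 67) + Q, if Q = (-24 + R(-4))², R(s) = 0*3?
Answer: -499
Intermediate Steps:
R(s) = 0
S(x, v) = -70 - 15*v
Q = 576 (Q = (-24 + 0)² = (-24)² = 576)
S(16, 67) + Q = (-70 - 15*67) + 576 = (-70 - 1005) + 576 = -1075 + 576 = -499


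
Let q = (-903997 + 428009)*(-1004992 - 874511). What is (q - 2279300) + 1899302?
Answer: 894620493966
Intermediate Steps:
q = 894620873964 (q = -475988*(-1879503) = 894620873964)
(q - 2279300) + 1899302 = (894620873964 - 2279300) + 1899302 = 894618594664 + 1899302 = 894620493966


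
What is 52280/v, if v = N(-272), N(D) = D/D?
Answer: 52280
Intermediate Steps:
N(D) = 1
v = 1
52280/v = 52280/1 = 52280*1 = 52280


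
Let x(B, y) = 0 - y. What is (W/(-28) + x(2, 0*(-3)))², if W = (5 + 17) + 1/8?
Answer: 31329/50176 ≈ 0.62438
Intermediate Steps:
W = 177/8 (W = 22 + ⅛ = 177/8 ≈ 22.125)
x(B, y) = -y
(W/(-28) + x(2, 0*(-3)))² = ((177/8)/(-28) - 0*(-3))² = ((177/8)*(-1/28) - 1*0)² = (-177/224 + 0)² = (-177/224)² = 31329/50176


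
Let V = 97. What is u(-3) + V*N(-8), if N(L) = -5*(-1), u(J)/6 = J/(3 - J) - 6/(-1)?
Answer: 518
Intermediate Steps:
u(J) = 36 + 6*J/(3 - J) (u(J) = 6*(J/(3 - J) - 6/(-1)) = 6*(J/(3 - J) - 6*(-1)) = 6*(J/(3 - J) + 6) = 6*(6 + J/(3 - J)) = 36 + 6*J/(3 - J))
N(L) = 5
u(-3) + V*N(-8) = 6*(-18 + 5*(-3))/(-3 - 3) + 97*5 = 6*(-18 - 15)/(-6) + 485 = 6*(-⅙)*(-33) + 485 = 33 + 485 = 518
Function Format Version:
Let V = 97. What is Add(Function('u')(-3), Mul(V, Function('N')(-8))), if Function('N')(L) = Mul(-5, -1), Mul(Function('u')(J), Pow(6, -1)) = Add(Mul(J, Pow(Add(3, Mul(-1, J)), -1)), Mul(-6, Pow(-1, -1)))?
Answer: 518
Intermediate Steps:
Function('u')(J) = Add(36, Mul(6, J, Pow(Add(3, Mul(-1, J)), -1))) (Function('u')(J) = Mul(6, Add(Mul(J, Pow(Add(3, Mul(-1, J)), -1)), Mul(-6, Pow(-1, -1)))) = Mul(6, Add(Mul(J, Pow(Add(3, Mul(-1, J)), -1)), Mul(-6, -1))) = Mul(6, Add(Mul(J, Pow(Add(3, Mul(-1, J)), -1)), 6)) = Mul(6, Add(6, Mul(J, Pow(Add(3, Mul(-1, J)), -1)))) = Add(36, Mul(6, J, Pow(Add(3, Mul(-1, J)), -1))))
Function('N')(L) = 5
Add(Function('u')(-3), Mul(V, Function('N')(-8))) = Add(Mul(6, Pow(Add(-3, -3), -1), Add(-18, Mul(5, -3))), Mul(97, 5)) = Add(Mul(6, Pow(-6, -1), Add(-18, -15)), 485) = Add(Mul(6, Rational(-1, 6), -33), 485) = Add(33, 485) = 518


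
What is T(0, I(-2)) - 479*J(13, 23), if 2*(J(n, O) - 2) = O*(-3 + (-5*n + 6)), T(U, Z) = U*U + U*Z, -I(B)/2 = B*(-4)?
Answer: 340569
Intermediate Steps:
I(B) = 8*B (I(B) = -2*B*(-4) = -(-8)*B = 8*B)
T(U, Z) = U² + U*Z
J(n, O) = 2 + O*(3 - 5*n)/2 (J(n, O) = 2 + (O*(-3 + (-5*n + 6)))/2 = 2 + (O*(-3 + (6 - 5*n)))/2 = 2 + (O*(3 - 5*n))/2 = 2 + O*(3 - 5*n)/2)
T(0, I(-2)) - 479*J(13, 23) = 0*(0 + 8*(-2)) - 479*(2 + (3/2)*23 - 5/2*23*13) = 0*(0 - 16) - 479*(2 + 69/2 - 1495/2) = 0*(-16) - 479*(-711) = 0 + 340569 = 340569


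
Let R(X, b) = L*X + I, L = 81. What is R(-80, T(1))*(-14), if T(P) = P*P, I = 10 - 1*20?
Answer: 90860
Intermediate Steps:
I = -10 (I = 10 - 20 = -10)
T(P) = P²
R(X, b) = -10 + 81*X (R(X, b) = 81*X - 10 = -10 + 81*X)
R(-80, T(1))*(-14) = (-10 + 81*(-80))*(-14) = (-10 - 6480)*(-14) = -6490*(-14) = 90860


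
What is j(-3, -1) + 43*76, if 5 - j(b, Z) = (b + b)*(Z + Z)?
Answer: 3261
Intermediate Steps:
j(b, Z) = 5 - 4*Z*b (j(b, Z) = 5 - (b + b)*(Z + Z) = 5 - 2*b*2*Z = 5 - 4*Z*b)
j(-3, -1) + 43*76 = (5 - 4*(-1)*(-3)) + 43*76 = (5 - 12) + 3268 = -7 + 3268 = 3261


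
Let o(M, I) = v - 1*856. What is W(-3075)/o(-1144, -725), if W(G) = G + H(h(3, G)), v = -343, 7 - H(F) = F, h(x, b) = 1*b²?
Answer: 86777/11 ≈ 7888.8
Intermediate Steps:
h(x, b) = b²
H(F) = 7 - F
W(G) = 7 + G - G² (W(G) = G + (7 - G²) = 7 + G - G²)
o(M, I) = -1199 (o(M, I) = -343 - 1*856 = -343 - 856 = -1199)
W(-3075)/o(-1144, -725) = (7 - 3075 - 1*(-3075)²)/(-1199) = (7 - 3075 - 1*9455625)*(-1/1199) = (7 - 3075 - 9455625)*(-1/1199) = -9458693*(-1/1199) = 86777/11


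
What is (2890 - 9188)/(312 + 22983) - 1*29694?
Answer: -691728028/23295 ≈ -29694.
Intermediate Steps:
(2890 - 9188)/(312 + 22983) - 1*29694 = -6298/23295 - 29694 = -691728028/23295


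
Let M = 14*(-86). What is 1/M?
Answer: -1/1204 ≈ -0.00083056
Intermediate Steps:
M = -1204
1/M = 1/(-1204) = -1/1204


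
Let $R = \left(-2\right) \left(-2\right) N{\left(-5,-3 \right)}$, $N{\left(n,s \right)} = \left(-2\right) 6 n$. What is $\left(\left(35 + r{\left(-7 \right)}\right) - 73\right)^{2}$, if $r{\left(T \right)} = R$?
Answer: $40804$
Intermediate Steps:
$N{\left(n,s \right)} = - 12 n$
$R = 240$ ($R = \left(-2\right) \left(-2\right) \left(\left(-12\right) \left(-5\right)\right) = 4 \cdot 60 = 240$)
$r{\left(T \right)} = 240$
$\left(\left(35 + r{\left(-7 \right)}\right) - 73\right)^{2} = \left(\left(35 + 240\right) - 73\right)^{2} = \left(275 - 73\right)^{2} = 202^{2} = 40804$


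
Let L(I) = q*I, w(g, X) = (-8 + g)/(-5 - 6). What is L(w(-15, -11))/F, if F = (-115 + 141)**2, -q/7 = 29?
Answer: -4669/7436 ≈ -0.62789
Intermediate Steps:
q = -203 (q = -7*29 = -203)
w(g, X) = 8/11 - g/11 (w(g, X) = (-8 + g)/(-11) = (-8 + g)*(-1/11) = 8/11 - g/11)
L(I) = -203*I
F = 676 (F = 26**2 = 676)
L(w(-15, -11))/F = -203*(8/11 - 1/11*(-15))/676 = -203*(8/11 + 15/11)*(1/676) = -203*23/11*(1/676) = -4669/11*1/676 = -4669/7436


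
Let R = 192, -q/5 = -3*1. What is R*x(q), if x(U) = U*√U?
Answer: 2880*√15 ≈ 11154.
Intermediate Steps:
q = 15 (q = -(-15) = -5*(-3) = 15)
x(U) = U^(3/2)
R*x(q) = 192*15^(3/2) = 192*(15*√15) = 2880*√15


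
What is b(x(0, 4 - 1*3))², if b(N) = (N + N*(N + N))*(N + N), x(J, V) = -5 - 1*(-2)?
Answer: 8100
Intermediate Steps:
x(J, V) = -3 (x(J, V) = -5 + 2 = -3)
b(N) = 2*N*(N + 2*N²) (b(N) = (N + N*(2*N))*(2*N) = (N + 2*N²)*(2*N) = 2*N*(N + 2*N²))
b(x(0, 4 - 1*3))² = ((-3)²*(2 + 4*(-3)))² = (9*(2 - 12))² = (9*(-10))² = (-90)² = 8100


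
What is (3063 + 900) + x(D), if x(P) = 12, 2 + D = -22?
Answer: 3975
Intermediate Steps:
D = -24 (D = -2 - 22 = -24)
(3063 + 900) + x(D) = (3063 + 900) + 12 = 3963 + 12 = 3975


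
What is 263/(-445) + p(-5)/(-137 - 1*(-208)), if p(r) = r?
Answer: -20898/31595 ≈ -0.66143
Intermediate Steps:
263/(-445) + p(-5)/(-137 - 1*(-208)) = 263/(-445) - 5/(-137 - 1*(-208)) = 263*(-1/445) - 5/(-137 + 208) = -263/445 - 5/71 = -20898/31595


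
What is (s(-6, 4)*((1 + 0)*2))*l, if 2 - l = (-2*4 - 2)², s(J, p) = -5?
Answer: 980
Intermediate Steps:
l = -98 (l = 2 - (-2*4 - 2)² = 2 - (-8 - 2)² = 2 - 1*(-10)² = 2 - 1*100 = 2 - 100 = -98)
(s(-6, 4)*((1 + 0)*2))*l = -5*(1 + 0)*2*(-98) = -5*2*(-98) = -10*(-98) = 980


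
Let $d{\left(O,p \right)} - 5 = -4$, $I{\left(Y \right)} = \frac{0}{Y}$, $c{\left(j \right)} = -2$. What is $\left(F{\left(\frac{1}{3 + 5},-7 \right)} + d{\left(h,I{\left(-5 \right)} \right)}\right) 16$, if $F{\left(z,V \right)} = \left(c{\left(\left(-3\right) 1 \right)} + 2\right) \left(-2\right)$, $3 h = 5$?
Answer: $16$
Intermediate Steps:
$h = \frac{5}{3}$ ($h = \frac{1}{3} \cdot 5 = \frac{5}{3} \approx 1.6667$)
$I{\left(Y \right)} = 0$
$F{\left(z,V \right)} = 0$ ($F{\left(z,V \right)} = \left(-2 + 2\right) \left(-2\right) = 0 \left(-2\right) = 0$)
$d{\left(O,p \right)} = 1$ ($d{\left(O,p \right)} = 5 - 4 = 1$)
$\left(F{\left(\frac{1}{3 + 5},-7 \right)} + d{\left(h,I{\left(-5 \right)} \right)}\right) 16 = \left(0 + 1\right) 16 = 1 \cdot 16 = 16$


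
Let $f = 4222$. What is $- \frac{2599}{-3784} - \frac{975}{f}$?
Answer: $\frac{3641789}{7988024} \approx 0.45591$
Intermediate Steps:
$- \frac{2599}{-3784} - \frac{975}{f} = - \frac{2599}{-3784} - \frac{975}{4222} = \left(-2599\right) \left(- \frac{1}{3784}\right) - \frac{975}{4222} = \frac{2599}{3784} - \frac{975}{4222} = \frac{3641789}{7988024}$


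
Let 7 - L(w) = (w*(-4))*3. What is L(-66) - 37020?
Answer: -37805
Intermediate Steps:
L(w) = 7 + 12*w (L(w) = 7 - w*(-4)*3 = 7 - (-4*w)*3 = 7 - (-12)*w = 7 + 12*w)
L(-66) - 37020 = (7 + 12*(-66)) - 37020 = (7 - 792) - 37020 = -785 - 37020 = -37805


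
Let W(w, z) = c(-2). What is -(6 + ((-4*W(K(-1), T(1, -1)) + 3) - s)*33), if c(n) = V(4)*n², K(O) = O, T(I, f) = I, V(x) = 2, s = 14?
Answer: 1413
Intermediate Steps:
c(n) = 2*n²
W(w, z) = 8 (W(w, z) = 2*(-2)² = 2*4 = 8)
-(6 + ((-4*W(K(-1), T(1, -1)) + 3) - s)*33) = -(6 + ((-4*8 + 3) - 1*14)*33) = -(6 + ((-32 + 3) - 14)*33) = -(6 + (-29 - 14)*33) = -(6 - 43*33) = -(6 - 1419) = -1*(-1413) = 1413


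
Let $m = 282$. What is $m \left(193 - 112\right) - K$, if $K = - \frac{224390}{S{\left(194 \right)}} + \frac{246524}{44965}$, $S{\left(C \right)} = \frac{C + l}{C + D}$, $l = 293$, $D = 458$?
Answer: $\frac{7078555051122}{21897955} \approx 3.2325 \cdot 10^{5}$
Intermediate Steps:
$S{\left(C \right)} = \frac{293 + C}{458 + C}$ ($S{\left(C \right)} = \frac{C + 293}{C + 458} = \frac{293 + C}{458 + C}$)
$K = - \frac{6578361963012}{21897955}$ ($K = - \frac{224390}{\frac{1}{458 + 194} \left(293 + 194\right)} + \frac{246524}{44965} = - \frac{224390}{\frac{1}{652} \cdot 487} + 246524 \cdot \frac{1}{44965} = - \frac{224390}{\frac{1}{652} \cdot 487} + \frac{246524}{44965} = - \frac{224390}{\frac{487}{652}} + \frac{246524}{44965} = \left(-224390\right) \frac{652}{487} + \frac{246524}{44965} = - \frac{146302280}{487} + \frac{246524}{44965} = - \frac{6578361963012}{21897955} \approx -3.0041 \cdot 10^{5}$)
$m \left(193 - 112\right) - K = 282 \left(193 - 112\right) - - \frac{6578361963012}{21897955} = 282 \cdot 81 + \frac{6578361963012}{21897955} = 22842 + \frac{6578361963012}{21897955} = \frac{7078555051122}{21897955}$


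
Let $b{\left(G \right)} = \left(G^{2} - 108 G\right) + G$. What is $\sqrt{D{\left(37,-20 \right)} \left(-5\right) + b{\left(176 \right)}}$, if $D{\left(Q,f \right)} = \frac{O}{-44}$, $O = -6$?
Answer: $\frac{\sqrt{5877366}}{22} \approx 110.2$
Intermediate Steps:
$D{\left(Q,f \right)} = \frac{3}{22}$ ($D{\left(Q,f \right)} = - \frac{6}{-44} = \left(-6\right) \left(- \frac{1}{44}\right) = \frac{3}{22}$)
$b{\left(G \right)} = G^{2} - 107 G$
$\sqrt{D{\left(37,-20 \right)} \left(-5\right) + b{\left(176 \right)}} = \sqrt{\frac{3}{22} \left(-5\right) + 176 \left(-107 + 176\right)} = \sqrt{- \frac{15}{22} + 176 \cdot 69} = \sqrt{- \frac{15}{22} + 12144} = \sqrt{\frac{267153}{22}} = \frac{\sqrt{5877366}}{22}$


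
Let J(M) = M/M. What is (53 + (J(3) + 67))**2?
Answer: 14641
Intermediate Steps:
J(M) = 1
(53 + (J(3) + 67))**2 = (53 + (1 + 67))**2 = (53 + 68)**2 = 121**2 = 14641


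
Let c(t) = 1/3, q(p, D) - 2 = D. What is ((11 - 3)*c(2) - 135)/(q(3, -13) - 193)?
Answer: 397/612 ≈ 0.64869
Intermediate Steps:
q(p, D) = 2 + D
c(t) = ⅓
((11 - 3)*c(2) - 135)/(q(3, -13) - 193) = ((11 - 3)*(⅓) - 135)/((2 - 13) - 193) = (8*(⅓) - 135)/(-11 - 193) = (8/3 - 135)/(-204) = -397/3*(-1/204) = 397/612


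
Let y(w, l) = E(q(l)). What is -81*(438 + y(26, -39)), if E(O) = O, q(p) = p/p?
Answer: -35559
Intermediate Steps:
q(p) = 1
y(w, l) = 1
-81*(438 + y(26, -39)) = -81*(438 + 1) = -81*439 = -35559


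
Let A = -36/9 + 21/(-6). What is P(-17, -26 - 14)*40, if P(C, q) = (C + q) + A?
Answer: -2580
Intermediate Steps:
A = -15/2 (A = -36*1/9 + 21*(-1/6) = -4 - 7/2 = -15/2 ≈ -7.5000)
P(C, q) = -15/2 + C + q (P(C, q) = (C + q) - 15/2 = -15/2 + C + q)
P(-17, -26 - 14)*40 = (-15/2 - 17 + (-26 - 14))*40 = (-15/2 - 17 - 40)*40 = -129/2*40 = -2580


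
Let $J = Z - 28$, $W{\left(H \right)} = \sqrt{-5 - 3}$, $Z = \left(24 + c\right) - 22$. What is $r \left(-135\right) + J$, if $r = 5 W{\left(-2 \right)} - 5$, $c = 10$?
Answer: $659 - 1350 i \sqrt{2} \approx 659.0 - 1909.2 i$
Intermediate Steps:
$Z = 12$ ($Z = \left(24 + 10\right) - 22 = 34 - 22 = 12$)
$W{\left(H \right)} = 2 i \sqrt{2}$ ($W{\left(H \right)} = \sqrt{-8} = 2 i \sqrt{2}$)
$J = -16$ ($J = 12 - 28 = -16$)
$r = -5 + 10 i \sqrt{2}$ ($r = 5 \cdot 2 i \sqrt{2} - 5 = 10 i \sqrt{2} - 5 = -5 + 10 i \sqrt{2} \approx -5.0 + 14.142 i$)
$r \left(-135\right) + J = \left(-5 + 10 i \sqrt{2}\right) \left(-135\right) - 16 = \left(675 - 1350 i \sqrt{2}\right) - 16 = 659 - 1350 i \sqrt{2}$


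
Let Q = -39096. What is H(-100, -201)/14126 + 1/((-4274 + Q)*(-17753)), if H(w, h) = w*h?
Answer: 7737973487563/5438139969430 ≈ 1.4229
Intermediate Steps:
H(w, h) = h*w
H(-100, -201)/14126 + 1/((-4274 + Q)*(-17753)) = -201*(-100)/14126 + 1/(-4274 - 39096*(-17753)) = 20100*(1/14126) - 1/17753/(-43370) = 10050/7063 - 1/43370*(-1/17753) = 10050/7063 + 1/769947610 = 7737973487563/5438139969430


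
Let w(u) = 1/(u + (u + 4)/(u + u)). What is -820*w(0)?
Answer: 0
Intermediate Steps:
w(u) = 1/(u + (4 + u)/(2*u)) (w(u) = 1/(u + (4 + u)/((2*u))) = 1/(u + (4 + u)*(1/(2*u))) = 1/(u + (4 + u)/(2*u)))
-820*w(0) = -1640*0/(4 + 0 + 2*0**2) = -1640*0/(4 + 0 + 2*0) = -1640*0/(4 + 0 + 0) = -1640*0/4 = -820*0 = 0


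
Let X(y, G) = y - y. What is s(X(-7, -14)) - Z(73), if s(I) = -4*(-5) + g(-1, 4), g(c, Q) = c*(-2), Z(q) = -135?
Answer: 157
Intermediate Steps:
X(y, G) = 0
g(c, Q) = -2*c
s(I) = 22 (s(I) = -4*(-5) - 2*(-1) = 20 + 2 = 22)
s(X(-7, -14)) - Z(73) = 22 - 1*(-135) = 22 + 135 = 157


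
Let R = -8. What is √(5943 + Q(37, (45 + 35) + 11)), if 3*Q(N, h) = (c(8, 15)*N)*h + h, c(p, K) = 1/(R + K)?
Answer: √55203/3 ≈ 78.318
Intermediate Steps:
c(p, K) = 1/(-8 + K)
Q(N, h) = h/3 + N*h/21 (Q(N, h) = ((N/(-8 + 15))*h + h)/3 = ((N/7)*h + h)/3 = (N*h/7 + h)/3 = (h + N*h/7)/3 = h/3 + N*h/21)
√(5943 + Q(37, (45 + 35) + 11)) = √(5943 + ((45 + 35) + 11)*(7 + 37)/21) = √(5943 + (1/21)*(80 + 11)*44) = √(5943 + (1/21)*91*44) = √(5943 + 572/3) = √(18401/3) = √55203/3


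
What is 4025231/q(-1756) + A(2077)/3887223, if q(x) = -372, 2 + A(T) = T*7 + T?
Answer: -5215654781035/482015652 ≈ -10821.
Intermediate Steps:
A(T) = -2 + 8*T (A(T) = -2 + (T*7 + T) = -2 + (7*T + T) = -2 + 8*T)
4025231/q(-1756) + A(2077)/3887223 = 4025231/(-372) + (-2 + 8*2077)/3887223 = 4025231*(-1/372) + (-2 + 16616)*(1/3887223) = -4025231/372 + 16614*(1/3887223) = -4025231/372 + 5538/1295741 = -5215654781035/482015652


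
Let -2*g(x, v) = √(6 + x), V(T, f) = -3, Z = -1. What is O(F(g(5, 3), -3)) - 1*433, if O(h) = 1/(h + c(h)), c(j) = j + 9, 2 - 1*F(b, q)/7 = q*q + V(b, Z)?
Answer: -20352/47 ≈ -433.02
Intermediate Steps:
g(x, v) = -√(6 + x)/2
F(b, q) = 35 - 7*q² (F(b, q) = 14 - 7*(q*q - 3) = 14 - 7*(q² - 3) = 14 - 7*(-3 + q²) = 14 + (21 - 7*q²) = 35 - 7*q²)
c(j) = 9 + j
O(h) = 1/(9 + 2*h) (O(h) = 1/(h + (9 + h)) = 1/(9 + 2*h))
O(F(g(5, 3), -3)) - 1*433 = 1/(9 + 2*(35 - 7*(-3)²)) - 1*433 = 1/(9 + 2*(35 - 7*9)) - 433 = 1/(9 + 2*(35 - 63)) - 433 = 1/(9 + 2*(-28)) - 433 = 1/(9 - 56) - 433 = 1/(-47) - 433 = -1/47 - 433 = -20352/47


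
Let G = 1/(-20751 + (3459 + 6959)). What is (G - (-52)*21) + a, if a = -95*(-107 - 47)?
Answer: 162455425/10333 ≈ 15722.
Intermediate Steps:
G = -1/10333 (G = 1/(-20751 + 10418) = 1/(-10333) = -1/10333 ≈ -9.6777e-5)
a = 14630 (a = -95*(-154) = 14630)
(G - (-52)*21) + a = (-1/10333 - (-52)*21) + 14630 = (-1/10333 - 1*(-1092)) + 14630 = (-1/10333 + 1092) + 14630 = 11283635/10333 + 14630 = 162455425/10333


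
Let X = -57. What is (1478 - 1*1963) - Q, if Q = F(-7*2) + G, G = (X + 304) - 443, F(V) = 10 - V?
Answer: -313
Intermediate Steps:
G = -196 (G = (-57 + 304) - 443 = 247 - 443 = -196)
Q = -172 (Q = (10 - (-7)*2) - 196 = (10 - 1*(-14)) - 196 = (10 + 14) - 196 = 24 - 196 = -172)
(1478 - 1*1963) - Q = (1478 - 1*1963) - 1*(-172) = (1478 - 1963) + 172 = -485 + 172 = -313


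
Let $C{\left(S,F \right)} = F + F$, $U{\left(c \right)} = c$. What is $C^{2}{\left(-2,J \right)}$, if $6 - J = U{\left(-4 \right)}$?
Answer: $400$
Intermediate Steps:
$J = 10$ ($J = 6 - -4 = 6 + 4 = 10$)
$C{\left(S,F \right)} = 2 F$
$C^{2}{\left(-2,J \right)} = \left(2 \cdot 10\right)^{2} = 20^{2} = 400$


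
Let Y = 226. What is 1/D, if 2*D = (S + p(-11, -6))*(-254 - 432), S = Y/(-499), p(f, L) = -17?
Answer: 499/2987187 ≈ 0.00016705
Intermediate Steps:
S = -226/499 (S = 226/(-499) = 226*(-1/499) = -226/499 ≈ -0.45291)
D = 2987187/499 (D = ((-226/499 - 17)*(-254 - 432))/2 = (-8709/499*(-686))/2 = (½)*(5974374/499) = 2987187/499 ≈ 5986.3)
1/D = 1/(2987187/499) = 499/2987187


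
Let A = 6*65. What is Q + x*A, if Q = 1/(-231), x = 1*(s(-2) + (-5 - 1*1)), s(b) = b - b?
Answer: -540541/231 ≈ -2340.0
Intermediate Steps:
s(b) = 0
x = -6 (x = 1*(0 + (-5 - 1*1)) = 1*(0 + (-5 - 1)) = 1*(0 - 6) = 1*(-6) = -6)
Q = -1/231 ≈ -0.0043290
A = 390
Q + x*A = -1/231 - 6*390 = -1/231 - 2340 = -540541/231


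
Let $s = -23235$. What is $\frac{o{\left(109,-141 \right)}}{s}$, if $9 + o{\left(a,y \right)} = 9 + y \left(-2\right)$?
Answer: $- \frac{94}{7745} \approx -0.012137$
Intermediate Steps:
$o{\left(a,y \right)} = - 2 y$ ($o{\left(a,y \right)} = -9 + \left(9 + y \left(-2\right)\right) = -9 - \left(-9 + 2 y\right) = - 2 y$)
$\frac{o{\left(109,-141 \right)}}{s} = \frac{\left(-2\right) \left(-141\right)}{-23235} = 282 \left(- \frac{1}{23235}\right) = - \frac{94}{7745}$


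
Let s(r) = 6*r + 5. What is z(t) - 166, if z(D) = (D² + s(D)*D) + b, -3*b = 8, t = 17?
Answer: 5818/3 ≈ 1939.3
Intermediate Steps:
b = -8/3 (b = -⅓*8 = -8/3 ≈ -2.6667)
s(r) = 5 + 6*r
z(D) = -8/3 + D² + D*(5 + 6*D) (z(D) = (D² + (5 + 6*D)*D) - 8/3 = (D² + D*(5 + 6*D)) - 8/3 = -8/3 + D² + D*(5 + 6*D))
z(t) - 166 = (-8/3 + 5*17 + 7*17²) - 166 = (-8/3 + 85 + 7*289) - 166 = (-8/3 + 85 + 2023) - 166 = 6316/3 - 166 = 5818/3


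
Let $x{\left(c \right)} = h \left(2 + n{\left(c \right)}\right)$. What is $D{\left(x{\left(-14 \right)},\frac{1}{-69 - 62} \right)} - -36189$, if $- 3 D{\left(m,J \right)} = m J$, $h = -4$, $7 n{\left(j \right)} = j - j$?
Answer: $\frac{14222269}{393} \approx 36189.0$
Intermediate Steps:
$n{\left(j \right)} = 0$ ($n{\left(j \right)} = \frac{j - j}{7} = \frac{1}{7} \cdot 0 = 0$)
$x{\left(c \right)} = -8$ ($x{\left(c \right)} = - 4 \left(2 + 0\right) = \left(-4\right) 2 = -8$)
$D{\left(m,J \right)} = - \frac{J m}{3}$ ($D{\left(m,J \right)} = - \frac{m J}{3} = - \frac{J m}{3}$)
$D{\left(x{\left(-14 \right)},\frac{1}{-69 - 62} \right)} - -36189 = \left(- \frac{1}{3}\right) \frac{1}{-69 - 62} \left(-8\right) - -36189 = \left(- \frac{1}{3}\right) \frac{1}{-131} \left(-8\right) + 36189 = \left(- \frac{1}{3}\right) \left(- \frac{1}{131}\right) \left(-8\right) + 36189 = - \frac{8}{393} + 36189 = \frac{14222269}{393}$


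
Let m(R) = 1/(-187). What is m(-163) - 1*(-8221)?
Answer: 1537326/187 ≈ 8221.0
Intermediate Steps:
m(R) = -1/187
m(-163) - 1*(-8221) = -1/187 - 1*(-8221) = -1/187 + 8221 = 1537326/187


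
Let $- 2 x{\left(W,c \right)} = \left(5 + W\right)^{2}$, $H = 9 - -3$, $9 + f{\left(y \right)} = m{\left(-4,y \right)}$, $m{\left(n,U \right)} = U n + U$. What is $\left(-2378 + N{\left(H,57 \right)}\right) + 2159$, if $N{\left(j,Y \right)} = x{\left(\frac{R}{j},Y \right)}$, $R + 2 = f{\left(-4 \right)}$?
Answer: $- \frac{66793}{288} \approx -231.92$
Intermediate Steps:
$m{\left(n,U \right)} = U + U n$
$f{\left(y \right)} = -9 - 3 y$ ($f{\left(y \right)} = -9 + y \left(1 - 4\right) = -9 + y \left(-3\right) = -9 - 3 y$)
$R = 1$ ($R = -2 - -3 = -2 + \left(-9 + 12\right) = -2 + 3 = 1$)
$H = 12$ ($H = 9 + 3 = 12$)
$x{\left(W,c \right)} = - \frac{\left(5 + W\right)^{2}}{2}$
$N{\left(j,Y \right)} = - \frac{\left(5 + \frac{1}{j}\right)^{2}}{2}$ ($N{\left(j,Y \right)} = - \frac{\left(5 + 1 \frac{1}{j}\right)^{2}}{2} = - \frac{\left(5 + \frac{1}{j}\right)^{2}}{2}$)
$\left(-2378 + N{\left(H,57 \right)}\right) + 2159 = \left(-2378 - \frac{\left(1 + 5 \cdot 12\right)^{2}}{2 \cdot 144}\right) + 2159 = \left(-2378 - \frac{\left(1 + 60\right)^{2}}{288}\right) + 2159 = \left(-2378 - \frac{61^{2}}{288}\right) + 2159 = \left(-2378 - \frac{1}{288} \cdot 3721\right) + 2159 = \left(-2378 - \frac{3721}{288}\right) + 2159 = - \frac{688585}{288} + 2159 = - \frac{66793}{288}$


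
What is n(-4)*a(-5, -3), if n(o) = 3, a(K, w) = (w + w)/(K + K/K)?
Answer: 9/2 ≈ 4.5000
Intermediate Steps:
a(K, w) = 2*w/(1 + K) (a(K, w) = (2*w)/(K + 1) = (2*w)/(1 + K) = 2*w/(1 + K))
n(-4)*a(-5, -3) = 3*(2*(-3)/(1 - 5)) = 3*(2*(-3)/(-4)) = 3*(2*(-3)*(-¼)) = 3*(3/2) = 9/2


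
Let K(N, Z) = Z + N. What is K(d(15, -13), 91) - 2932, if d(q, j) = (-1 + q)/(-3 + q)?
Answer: -17039/6 ≈ -2839.8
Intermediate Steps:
d(q, j) = (-1 + q)/(-3 + q)
K(N, Z) = N + Z
K(d(15, -13), 91) - 2932 = ((-1 + 15)/(-3 + 15) + 91) - 2932 = (14/12 + 91) - 2932 = ((1/12)*14 + 91) - 2932 = (7/6 + 91) - 2932 = 553/6 - 2932 = -17039/6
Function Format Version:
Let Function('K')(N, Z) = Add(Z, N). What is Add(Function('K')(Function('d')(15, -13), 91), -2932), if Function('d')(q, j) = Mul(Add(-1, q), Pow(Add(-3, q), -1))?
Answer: Rational(-17039, 6) ≈ -2839.8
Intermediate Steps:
Function('d')(q, j) = Mul(Pow(Add(-3, q), -1), Add(-1, q))
Function('K')(N, Z) = Add(N, Z)
Add(Function('K')(Function('d')(15, -13), 91), -2932) = Add(Add(Mul(Pow(Add(-3, 15), -1), Add(-1, 15)), 91), -2932) = Add(Add(Mul(Pow(12, -1), 14), 91), -2932) = Add(Add(Mul(Rational(1, 12), 14), 91), -2932) = Add(Add(Rational(7, 6), 91), -2932) = Add(Rational(553, 6), -2932) = Rational(-17039, 6)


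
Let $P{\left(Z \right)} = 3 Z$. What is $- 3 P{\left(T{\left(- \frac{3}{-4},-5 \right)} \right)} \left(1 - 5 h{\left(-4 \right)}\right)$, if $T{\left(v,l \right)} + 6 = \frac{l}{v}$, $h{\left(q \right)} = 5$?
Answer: $-2736$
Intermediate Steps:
$T{\left(v,l \right)} = -6 + \frac{l}{v}$
$- 3 P{\left(T{\left(- \frac{3}{-4},-5 \right)} \right)} \left(1 - 5 h{\left(-4 \right)}\right) = - 3 \cdot 3 \left(-6 - \frac{5}{\left(-3\right) \frac{1}{-4}}\right) \left(1 - 25\right) = - 3 \cdot 3 \left(-6 - \frac{5}{\left(-3\right) \left(- \frac{1}{4}\right)}\right) \left(1 - 25\right) = - 3 \cdot 3 \left(-6 - \frac{5}{\frac{3}{4}}\right) \left(-24\right) = - 3 \cdot 3 \left(-6 - \frac{20}{3}\right) \left(-24\right) = - 3 \cdot 3 \left(- \frac{38}{3}\right) \left(-24\right) = \left(-3\right) \left(-38\right) \left(-24\right) = 114 \left(-24\right) = -2736$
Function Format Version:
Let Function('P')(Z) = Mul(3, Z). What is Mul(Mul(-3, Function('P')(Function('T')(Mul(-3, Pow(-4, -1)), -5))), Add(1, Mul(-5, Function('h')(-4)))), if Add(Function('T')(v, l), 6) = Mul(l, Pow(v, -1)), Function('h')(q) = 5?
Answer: -2736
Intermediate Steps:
Function('T')(v, l) = Add(-6, Mul(l, Pow(v, -1)))
Mul(Mul(-3, Function('P')(Function('T')(Mul(-3, Pow(-4, -1)), -5))), Add(1, Mul(-5, Function('h')(-4)))) = Mul(Mul(-3, Mul(3, Add(-6, Mul(-5, Pow(Mul(-3, Pow(-4, -1)), -1))))), Add(1, Mul(-5, 5))) = Mul(Mul(-3, Mul(3, Add(-6, Mul(-5, Pow(Mul(-3, Rational(-1, 4)), -1))))), Add(1, -25)) = Mul(Mul(-3, Mul(3, Add(-6, Mul(-5, Pow(Rational(3, 4), -1))))), -24) = Mul(Mul(-3, Mul(3, Add(-6, Mul(-5, Rational(4, 3))))), -24) = Mul(Mul(-3, Mul(3, Add(-6, Rational(-20, 3)))), -24) = Mul(Mul(-3, Mul(3, Rational(-38, 3))), -24) = Mul(Mul(-3, -38), -24) = Mul(114, -24) = -2736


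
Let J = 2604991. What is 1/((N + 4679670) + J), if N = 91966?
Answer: 1/7376627 ≈ 1.3556e-7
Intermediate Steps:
1/((N + 4679670) + J) = 1/((91966 + 4679670) + 2604991) = 1/(4771636 + 2604991) = 1/7376627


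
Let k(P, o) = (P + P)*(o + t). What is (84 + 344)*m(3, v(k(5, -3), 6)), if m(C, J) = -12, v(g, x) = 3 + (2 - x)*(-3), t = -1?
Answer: -5136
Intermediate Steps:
k(P, o) = 2*P*(-1 + o) (k(P, o) = (P + P)*(o - 1) = (2*P)*(-1 + o) = 2*P*(-1 + o))
v(g, x) = -3 + 3*x (v(g, x) = 3 + (-6 + 3*x) = -3 + 3*x)
(84 + 344)*m(3, v(k(5, -3), 6)) = (84 + 344)*(-12) = 428*(-12) = -5136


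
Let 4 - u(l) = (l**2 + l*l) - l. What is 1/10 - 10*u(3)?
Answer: 1101/10 ≈ 110.10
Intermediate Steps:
u(l) = 4 + l - 2*l**2 (u(l) = 4 - ((l**2 + l*l) - l) = 4 - ((l**2 + l**2) - l) = 4 - (2*l**2 - l) = 4 - (-l + 2*l**2) = 4 + (l - 2*l**2) = 4 + l - 2*l**2)
1/10 - 10*u(3) = 1/10 - 10*(4 + 3 - 2*3**2) = 1/10 - 10*(4 + 3 - 2*9) = 1/10 - 10*(4 + 3 - 18) = 1/10 - 10*(-11) = 1/10 + 110 = 1101/10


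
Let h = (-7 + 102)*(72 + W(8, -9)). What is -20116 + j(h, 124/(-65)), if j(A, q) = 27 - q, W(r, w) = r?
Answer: -1305661/65 ≈ -20087.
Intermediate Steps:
h = 7600 (h = (-7 + 102)*(72 + 8) = 95*80 = 7600)
-20116 + j(h, 124/(-65)) = -20116 + (27 - 124/(-65)) = -20116 + (27 - 124*(-1)/65) = -20116 + (27 - 1*(-124/65)) = -20116 + (27 + 124/65) = -20116 + 1879/65 = -1305661/65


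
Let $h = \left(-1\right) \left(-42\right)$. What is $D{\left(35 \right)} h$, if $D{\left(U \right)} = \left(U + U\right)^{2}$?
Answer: $205800$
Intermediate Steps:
$D{\left(U \right)} = 4 U^{2}$ ($D{\left(U \right)} = \left(2 U\right)^{2} = 4 U^{2}$)
$h = 42$
$D{\left(35 \right)} h = 4 \cdot 35^{2} \cdot 42 = 4 \cdot 1225 \cdot 42 = 4900 \cdot 42 = 205800$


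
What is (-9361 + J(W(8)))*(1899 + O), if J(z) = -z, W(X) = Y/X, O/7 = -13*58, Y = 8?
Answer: 31634198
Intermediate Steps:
O = -5278 (O = 7*(-13*58) = 7*(-754) = -5278)
W(X) = 8/X
(-9361 + J(W(8)))*(1899 + O) = (-9361 - 8/8)*(1899 - 5278) = (-9361 - 8/8)*(-3379) = (-9361 - 1*1)*(-3379) = (-9361 - 1)*(-3379) = -9362*(-3379) = 31634198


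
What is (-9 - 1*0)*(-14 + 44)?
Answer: -270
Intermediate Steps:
(-9 - 1*0)*(-14 + 44) = (-9 + 0)*30 = -9*30 = -270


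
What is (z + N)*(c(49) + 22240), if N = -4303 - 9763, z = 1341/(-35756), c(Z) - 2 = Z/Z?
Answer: -11187010906591/35756 ≈ -3.1287e+8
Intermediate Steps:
c(Z) = 3 (c(Z) = 2 + Z/Z = 2 + 1 = 3)
z = -1341/35756 (z = 1341*(-1/35756) = -1341/35756 ≈ -0.037504)
N = -14066
(z + N)*(c(49) + 22240) = (-1341/35756 - 14066)*(3 + 22240) = -502945237/35756*22243 = -11187010906591/35756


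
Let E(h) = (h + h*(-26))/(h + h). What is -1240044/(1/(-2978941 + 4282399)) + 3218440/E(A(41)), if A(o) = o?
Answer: -8081727648136/5 ≈ -1.6163e+12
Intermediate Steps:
E(h) = -25/2 (E(h) = (h - 26*h)/((2*h)) = (-25*h)*(1/(2*h)) = -25/2)
-1240044/(1/(-2978941 + 4282399)) + 3218440/E(A(41)) = -1240044/(1/(-2978941 + 4282399)) + 3218440/(-25/2) = -1240044/(1/1303458) + 3218440*(-2/25) = -1240044/1/1303458 - 1287376/5 = -1240044*1303458 - 1287376/5 = -1616345272152 - 1287376/5 = -8081727648136/5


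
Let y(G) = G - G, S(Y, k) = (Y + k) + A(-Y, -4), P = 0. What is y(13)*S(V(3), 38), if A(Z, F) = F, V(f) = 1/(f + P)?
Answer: 0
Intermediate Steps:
V(f) = 1/f (V(f) = 1/(f + 0) = 1/f)
S(Y, k) = -4 + Y + k (S(Y, k) = (Y + k) - 4 = -4 + Y + k)
y(G) = 0
y(13)*S(V(3), 38) = 0*(-4 + 1/3 + 38) = 0*(103/3) = 0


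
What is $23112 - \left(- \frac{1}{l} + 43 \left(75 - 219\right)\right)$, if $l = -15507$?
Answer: $\frac{454417127}{15507} \approx 29304.0$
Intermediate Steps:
$23112 - \left(- \frac{1}{l} + 43 \left(75 - 219\right)\right) = 23112 - \left(\frac{1}{15507} + 43 \left(75 - 219\right)\right) = 23112 - - \frac{96019343}{15507} = 23112 + \left(6192 - \frac{1}{15507}\right) = 23112 + \frac{96019343}{15507} = \frac{454417127}{15507}$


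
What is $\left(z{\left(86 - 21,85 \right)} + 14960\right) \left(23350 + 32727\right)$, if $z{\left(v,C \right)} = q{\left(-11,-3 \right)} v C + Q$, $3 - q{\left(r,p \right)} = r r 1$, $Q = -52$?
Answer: $-35723404234$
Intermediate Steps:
$q{\left(r,p \right)} = 3 - r^{2}$ ($q{\left(r,p \right)} = 3 - r r 1 = 3 - r^{2} \cdot 1 = 3 - r^{2}$)
$z{\left(v,C \right)} = -52 - 118 C v$ ($z{\left(v,C \right)} = \left(3 - \left(-11\right)^{2}\right) v C - 52 = \left(3 - 121\right) v C - 52 = - 118 v C - 52 = - 118 C v - 52 = -52 - 118 C v$)
$\left(z{\left(86 - 21,85 \right)} + 14960\right) \left(23350 + 32727\right) = \left(\left(-52 - 10030 \left(86 - 21\right)\right) + 14960\right) \left(23350 + 32727\right) = \left(\left(-52 - 10030 \cdot 65\right) + 14960\right) 56077 = \left(\left(-52 - 651950\right) + 14960\right) 56077 = \left(-652002 + 14960\right) 56077 = \left(-637042\right) 56077 = -35723404234$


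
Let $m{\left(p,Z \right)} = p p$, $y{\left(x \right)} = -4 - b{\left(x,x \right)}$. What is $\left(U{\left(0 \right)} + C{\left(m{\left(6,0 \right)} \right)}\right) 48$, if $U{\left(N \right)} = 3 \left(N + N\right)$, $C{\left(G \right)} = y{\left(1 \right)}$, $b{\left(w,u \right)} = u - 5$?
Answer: $0$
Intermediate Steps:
$b{\left(w,u \right)} = -5 + u$
$y{\left(x \right)} = 1 - x$ ($y{\left(x \right)} = -4 - \left(-5 + x\right) = 1 - x$)
$m{\left(p,Z \right)} = p^{2}$
$C{\left(G \right)} = 0$ ($C{\left(G \right)} = 1 - 1 = 0$)
$U{\left(N \right)} = 6 N$ ($U{\left(N \right)} = 3 \cdot 2 N = 6 N$)
$\left(U{\left(0 \right)} + C{\left(m{\left(6,0 \right)} \right)}\right) 48 = \left(6 \cdot 0 + 0\right) 48 = \left(0 + 0\right) 48 = 0 \cdot 48 = 0$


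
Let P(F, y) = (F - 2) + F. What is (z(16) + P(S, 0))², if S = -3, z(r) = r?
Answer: 64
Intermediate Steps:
P(F, y) = -2 + 2*F (P(F, y) = (-2 + F) + F = -2 + 2*F)
(z(16) + P(S, 0))² = (16 + (-2 + 2*(-3)))² = (16 + (-2 - 6))² = (16 - 8)² = 8² = 64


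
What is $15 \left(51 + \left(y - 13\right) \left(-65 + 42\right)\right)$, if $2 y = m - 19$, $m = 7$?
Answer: $7320$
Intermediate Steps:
$y = -6$ ($y = \frac{7 - 19}{2} = \frac{1}{2} \left(-12\right) = -6$)
$15 \left(51 + \left(y - 13\right) \left(-65 + 42\right)\right) = 15 \left(51 + \left(-6 - 13\right) \left(-65 + 42\right)\right) = 15 \left(51 - -437\right) = 15 \left(51 + 437\right) = 15 \cdot 488 = 7320$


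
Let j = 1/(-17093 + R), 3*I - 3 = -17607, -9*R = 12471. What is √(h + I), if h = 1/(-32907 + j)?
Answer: 16*I*√8475551920918649895/608077485 ≈ 76.603*I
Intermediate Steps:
R = -4157/3 (R = -⅑*12471 = -4157/3 ≈ -1385.7)
I = -5868 (I = 1 + (⅓)*(-17607) = 1 - 5869 = -5868)
j = -3/55436 (j = 1/(-17093 - 4157/3) = 1/(-55436/3) = -3/55436 ≈ -5.4116e-5)
h = -55436/1824232455 (h = 1/(-32907 - 3/55436) = 1/(-1824232455/55436) = -55436/1824232455 ≈ -3.0389e-5)
√(h + I) = √(-55436/1824232455 - 5868) = √(-10704596101376/1824232455) = 16*I*√8475551920918649895/608077485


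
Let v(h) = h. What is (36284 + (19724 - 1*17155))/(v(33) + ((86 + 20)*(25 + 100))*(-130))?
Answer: -38853/1722467 ≈ -0.022557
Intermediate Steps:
(36284 + (19724 - 1*17155))/(v(33) + ((86 + 20)*(25 + 100))*(-130)) = (36284 + (19724 - 1*17155))/(33 + ((86 + 20)*(25 + 100))*(-130)) = (36284 + (19724 - 17155))/(33 + (106*125)*(-130)) = (36284 + 2569)/(33 + 13250*(-130)) = 38853/(33 - 1722500) = 38853/(-1722467) = 38853*(-1/1722467) = -38853/1722467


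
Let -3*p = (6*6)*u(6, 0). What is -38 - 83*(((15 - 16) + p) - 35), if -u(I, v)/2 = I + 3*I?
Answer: -44858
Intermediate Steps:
u(I, v) = -8*I (u(I, v) = -2*(I + 3*I) = -8*I)
p = 576 (p = -6*6*(-8*6)/3 = -12*(-48) = -⅓*(-1728) = 576)
-38 - 83*(((15 - 16) + p) - 35) = -38 - 83*(((15 - 16) + 576) - 35) = -38 - 83*((-1 + 576) - 35) = -38 - 83*(575 - 35) = -38 - 83*540 = -38 - 44820 = -44858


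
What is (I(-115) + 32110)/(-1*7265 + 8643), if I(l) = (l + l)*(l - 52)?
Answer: 35260/689 ≈ 51.176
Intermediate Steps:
I(l) = 2*l*(-52 + l) (I(l) = (2*l)*(-52 + l) = 2*l*(-52 + l))
(I(-115) + 32110)/(-1*7265 + 8643) = (2*(-115)*(-52 - 115) + 32110)/(-1*7265 + 8643) = (2*(-115)*(-167) + 32110)/(-7265 + 8643) = (38410 + 32110)/1378 = 70520*(1/1378) = 35260/689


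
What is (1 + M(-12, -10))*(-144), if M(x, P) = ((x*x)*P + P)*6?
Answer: 1252656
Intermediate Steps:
M(x, P) = 6*P + 6*P*x**2 (M(x, P) = (x**2*P + P)*6 = (P*x**2 + P)*6 = (P + P*x**2)*6 = 6*P + 6*P*x**2)
(1 + M(-12, -10))*(-144) = (1 + 6*(-10)*(1 + (-12)**2))*(-144) = (1 + 6*(-10)*(1 + 144))*(-144) = (1 + 6*(-10)*145)*(-144) = (1 - 8700)*(-144) = -8699*(-144) = 1252656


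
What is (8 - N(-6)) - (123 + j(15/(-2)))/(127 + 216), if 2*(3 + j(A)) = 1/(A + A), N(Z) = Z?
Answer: 140461/10290 ≈ 13.650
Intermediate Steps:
j(A) = -3 + 1/(4*A) (j(A) = -3 + 1/(2*(A + A)) = -3 + 1/(2*((2*A))) = -3 + (1/(2*A))/2 = -3 + 1/(4*A))
(8 - N(-6)) - (123 + j(15/(-2)))/(127 + 216) = (8 - 1*(-6)) - (123 + (-3 + 1/(4*((15/(-2))))))/(127 + 216) = (8 + 6) - (123 + (-3 + 1/(4*((15*(-1/2))))))/343 = 14 - (123 + (-3 + 1/(4*(-15/2))))/343 = 14 - (123 + (-3 + (1/4)*(-2/15)))/343 = 14 - (123 + (-3 - 1/30))/343 = 14 - (123 - 91/30)/343 = 14 - 3599/(30*343) = 14 - 1*3599/10290 = 14 - 3599/10290 = 140461/10290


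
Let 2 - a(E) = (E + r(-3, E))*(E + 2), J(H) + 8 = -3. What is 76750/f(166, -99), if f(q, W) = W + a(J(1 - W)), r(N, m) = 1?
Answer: -76750/187 ≈ -410.43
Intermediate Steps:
J(H) = -11 (J(H) = -8 - 3 = -11)
a(E) = 2 - (1 + E)*(2 + E) (a(E) = 2 - (E + 1)*(E + 2) = 2 - (1 + E)*(2 + E))
f(q, W) = -88 + W (f(q, W) = W - 11*(-3 - 1*(-11)) = W - 11*(-3 + 11) = W - 11*8 = W - 88 = -88 + W)
76750/f(166, -99) = 76750/(-88 - 99) = 76750/(-187) = 76750*(-1/187) = -76750/187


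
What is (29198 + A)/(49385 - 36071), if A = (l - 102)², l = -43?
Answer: 16741/4438 ≈ 3.7722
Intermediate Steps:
A = 21025 (A = (-43 - 102)² = (-145)² = 21025)
(29198 + A)/(49385 - 36071) = (29198 + 21025)/(49385 - 36071) = 50223/13314 = 50223*(1/13314) = 16741/4438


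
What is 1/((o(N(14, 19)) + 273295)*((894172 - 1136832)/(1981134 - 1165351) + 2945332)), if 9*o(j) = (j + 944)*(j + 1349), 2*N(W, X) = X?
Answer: 2447349/3007431787270204162 ≈ 8.1377e-13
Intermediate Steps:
N(W, X) = X/2
o(j) = (944 + j)*(1349 + j)/9 (o(j) = ((j + 944)*(j + 1349))/9 = ((944 + j)*(1349 + j))/9 = (944 + j)*(1349 + j)/9)
1/((o(N(14, 19)) + 273295)*((894172 - 1136832)/(1981134 - 1165351) + 2945332)) = 1/(((1273456/9 + ((½)*19)²/9 + 2293*((½)*19)/9) + 273295)*((894172 - 1136832)/(1981134 - 1165351) + 2945332)) = 1/(((1273456/9 + (19/2)²/9 + (2293/9)*(19/2)) + 273295)*(-242660/815783 + 2945332)) = 1/(((1273456/9 + (⅑)*(361/4) + 43567/18) + 273295)*(-242660*1/815783 + 2945332)) = 1/(((1273456/9 + 361/36 + 43567/18) + 273295)*(-242660/815783 + 2945332)) = 1/((5181319/36 + 273295)*(2402751532296/815783)) = 1/((15019939/36)*(2402751532296/815783)) = 1/(3007431787270204162/2447349) = 2447349/3007431787270204162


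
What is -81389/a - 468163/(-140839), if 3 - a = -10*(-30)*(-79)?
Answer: -365877782/3338306817 ≈ -0.10960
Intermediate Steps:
a = 23703 (a = 3 - (-10*(-30))*(-79) = 3 - 300*(-79) = 3 - 1*(-23700) = 3 + 23700 = 23703)
-81389/a - 468163/(-140839) = -81389/23703 - 468163/(-140839) = -81389*1/23703 - 468163*(-1/140839) = -81389/23703 + 468163/140839 = -365877782/3338306817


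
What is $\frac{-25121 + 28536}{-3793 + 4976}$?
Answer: $\frac{3415}{1183} \approx 2.8867$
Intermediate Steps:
$\frac{-25121 + 28536}{-3793 + 4976} = \frac{3415}{1183}$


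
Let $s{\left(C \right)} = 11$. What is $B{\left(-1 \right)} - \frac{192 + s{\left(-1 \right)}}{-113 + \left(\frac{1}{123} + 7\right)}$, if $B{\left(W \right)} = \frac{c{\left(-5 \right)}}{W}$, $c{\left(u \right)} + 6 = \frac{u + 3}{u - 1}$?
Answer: $\frac{296536}{39111} \approx 7.5819$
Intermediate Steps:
$c{\left(u \right)} = -6 + \frac{3 + u}{-1 + u}$ ($c{\left(u \right)} = -6 + \frac{u + 3}{u - 1} = -6 + \frac{3 + u}{-1 + u}$)
$B{\left(W \right)} = - \frac{17}{3 W}$ ($B{\left(W \right)} = \frac{\frac{1}{-1 - 5} \left(9 - -25\right)}{W} = \frac{\frac{1}{-6} \left(9 + 25\right)}{W} = \frac{\left(- \frac{1}{6}\right) 34}{W} = - \frac{17}{3 W}$)
$B{\left(-1 \right)} - \frac{192 + s{\left(-1 \right)}}{-113 + \left(\frac{1}{123} + 7\right)} = - \frac{17}{3 \left(-1\right)} - \frac{192 + 11}{-113 + \left(\frac{1}{123} + 7\right)} = \left(- \frac{17}{3}\right) \left(-1\right) - \frac{203}{-113 + \left(\frac{1}{123} + 7\right)} = \frac{17}{3} - \frac{203}{-113 + \frac{862}{123}} = \frac{17}{3} - \frac{203}{- \frac{13037}{123}} = \frac{17}{3} - 203 \left(- \frac{123}{13037}\right) = \frac{17}{3} - - \frac{24969}{13037} = \frac{17}{3} + \frac{24969}{13037} = \frac{296536}{39111}$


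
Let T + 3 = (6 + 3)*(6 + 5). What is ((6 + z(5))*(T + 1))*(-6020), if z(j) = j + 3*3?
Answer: -11678800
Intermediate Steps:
T = 96 (T = -3 + (6 + 3)*(6 + 5) = -3 + 9*11 = -3 + 99 = 96)
z(j) = 9 + j (z(j) = j + 9 = 9 + j)
((6 + z(5))*(T + 1))*(-6020) = ((6 + (9 + 5))*(96 + 1))*(-6020) = ((6 + 14)*97)*(-6020) = (20*97)*(-6020) = 1940*(-6020) = -11678800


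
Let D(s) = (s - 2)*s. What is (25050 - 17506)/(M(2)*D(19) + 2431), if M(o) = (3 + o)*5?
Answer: 3772/5253 ≈ 0.71807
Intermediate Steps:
D(s) = s*(-2 + s) (D(s) = (-2 + s)*s = s*(-2 + s))
M(o) = 15 + 5*o
(25050 - 17506)/(M(2)*D(19) + 2431) = (25050 - 17506)/((15 + 5*2)*(19*(-2 + 19)) + 2431) = 7544/((15 + 10)*(19*17) + 2431) = 7544/(25*323 + 2431) = 7544/(8075 + 2431) = 7544/10506 = 7544*(1/10506) = 3772/5253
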